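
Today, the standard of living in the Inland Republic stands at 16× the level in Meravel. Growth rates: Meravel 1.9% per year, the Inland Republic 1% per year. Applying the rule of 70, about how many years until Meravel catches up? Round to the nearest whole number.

The growth-rate gap is 1.9% − 1% = 0.9 percentage points.
So the ratio between them halves every 70/0.9 ≈ 77.78 years.
A 16× gap closes after 4 halvings: 4 × 77.78 ≈ 311 years.

roughly 311 years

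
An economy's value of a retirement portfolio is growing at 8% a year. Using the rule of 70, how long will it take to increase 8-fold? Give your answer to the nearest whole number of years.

Doubling time ≈ 70/8 = 8.75 years.
8× is 3 doublings, so 3 × 8.75 ≈ 26 years.

≈ 26 years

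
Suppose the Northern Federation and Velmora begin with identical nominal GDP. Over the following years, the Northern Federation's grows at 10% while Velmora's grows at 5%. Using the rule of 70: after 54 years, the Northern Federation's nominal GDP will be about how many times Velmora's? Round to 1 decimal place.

roughly 14.5 times

Rate gap = 10% − 5% = 5 points.
The ratio doubles every 70/5 ≈ 14.00 years.
54/14.00 ≈ 3.86 doublings → ratio ≈ 2^3.86 ≈ 14.5.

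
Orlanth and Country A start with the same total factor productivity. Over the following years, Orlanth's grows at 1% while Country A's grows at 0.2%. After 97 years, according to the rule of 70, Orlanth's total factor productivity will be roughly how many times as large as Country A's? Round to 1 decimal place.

around 2.2 times

Rate gap = 1% − 0.2% = 0.8 points.
The ratio doubles every 70/0.8 ≈ 87.50 years.
97/87.50 ≈ 1.11 doublings → ratio ≈ 2^1.11 ≈ 2.2.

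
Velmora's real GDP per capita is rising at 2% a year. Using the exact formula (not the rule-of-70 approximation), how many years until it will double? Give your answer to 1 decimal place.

t = ln(2) / ln(1 + 0.02) = 0.6931 / 0.019803 ≈ 35.00.

35.0 years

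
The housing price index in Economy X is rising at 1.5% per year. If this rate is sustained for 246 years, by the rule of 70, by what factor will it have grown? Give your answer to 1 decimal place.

Doubles every ≈ 46.67 years (70/1.5).
246 years is 5.27 doublings; 2^5.27 ≈ 38.6×.

approximately 38.6 times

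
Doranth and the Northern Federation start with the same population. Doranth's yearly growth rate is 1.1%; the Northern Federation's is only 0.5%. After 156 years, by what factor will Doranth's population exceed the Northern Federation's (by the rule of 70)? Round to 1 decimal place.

2.5 times

Rate gap = 1.1% − 0.5% = 0.6 points.
The ratio doubles every 70/0.6 ≈ 116.67 years.
156/116.67 ≈ 1.34 doublings → ratio ≈ 2^1.34 ≈ 2.5.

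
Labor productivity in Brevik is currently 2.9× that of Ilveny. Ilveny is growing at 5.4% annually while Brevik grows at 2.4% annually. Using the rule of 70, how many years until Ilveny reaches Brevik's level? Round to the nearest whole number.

roughly 36 years

The growth-rate gap is 5.4% − 2.4% = 3 percentage points.
So the ratio between them halves every 70/3 ≈ 23.33 years.
A 2.9× gap takes log₂(2.9) ≈ 1.54 halvings to close: 1.54 × 23.33 ≈ 36 years.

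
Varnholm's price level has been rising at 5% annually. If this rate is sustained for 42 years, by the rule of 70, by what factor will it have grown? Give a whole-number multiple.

≈ 8 times

At 5% one doubling takes ≈ 14.00 years; 42 years is 3 of them, so ×8.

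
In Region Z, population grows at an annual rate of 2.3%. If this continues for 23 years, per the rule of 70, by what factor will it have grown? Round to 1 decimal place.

around 1.7 times

Doubles every ≈ 30.43 years (70/2.3).
23 years is 0.76 doublings; 2^0.76 ≈ 1.7×.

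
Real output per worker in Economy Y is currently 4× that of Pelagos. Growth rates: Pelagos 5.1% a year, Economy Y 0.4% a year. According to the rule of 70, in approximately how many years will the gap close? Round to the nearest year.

Pelagos gains on Economy Y at 5.1% − 0.4% = 4.7 points a year.
At that relative rate the gap halves every 70/4.7 ≈ 14.89 years.
A 4× gap closes after 2 halvings: 2 × 14.89 ≈ 30 years.

30 years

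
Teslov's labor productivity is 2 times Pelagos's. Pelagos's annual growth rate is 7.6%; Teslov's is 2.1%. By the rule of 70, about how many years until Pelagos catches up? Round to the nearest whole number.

Pelagos gains on Teslov at 7.6% − 2.1% = 5.5 points a year.
At that relative rate the gap halves every 70/5.5 ≈ 12.73 years.
A 2 times gap closes after 1 halving: 1 × 12.73 ≈ 13 years.

≈ 13 years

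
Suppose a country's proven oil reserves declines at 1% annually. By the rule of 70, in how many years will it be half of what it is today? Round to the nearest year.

≈ 70 years

The rule works in reverse for decay: 70/1 ≈ 70.00 years to halve.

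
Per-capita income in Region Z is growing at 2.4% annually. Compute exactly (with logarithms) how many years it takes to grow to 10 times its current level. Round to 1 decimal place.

t = ln(10) / ln(1 + 0.024) = 2.3026 / 0.023717 ≈ 97.09.

97.1 years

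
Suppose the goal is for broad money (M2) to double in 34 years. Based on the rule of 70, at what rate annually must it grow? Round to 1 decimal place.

around 2.1%

70 / 34 ≈ 2.06, so about 2.1% annually.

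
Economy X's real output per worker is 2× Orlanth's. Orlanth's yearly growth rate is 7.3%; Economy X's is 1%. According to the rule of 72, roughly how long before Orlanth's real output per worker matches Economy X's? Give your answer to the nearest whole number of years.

roughly 11 years

The growth-rate gap is 7.3% − 1% = 6.3 percentage points.
So the ratio between them halves every 72/6.3 ≈ 11.43 years.
A 2× gap closes after 1 halving: 1 × 11.43 ≈ 11 years.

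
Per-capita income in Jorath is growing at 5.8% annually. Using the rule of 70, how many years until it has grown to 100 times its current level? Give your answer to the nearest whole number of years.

approximately 80 years

Doubling time ≈ 70/5.8 = 12.07 years.
100× is log₂ 100 ≈ 6.64 doublings, so ≈ 6.64 × 12.07 = 80 years.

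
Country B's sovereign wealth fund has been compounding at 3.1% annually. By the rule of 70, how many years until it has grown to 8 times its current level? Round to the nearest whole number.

about 68 years

At 3.1% it doubles every 70/3.1 ≈ 22.58 years.
8 = 2^3, so 3 doublings → 68 years.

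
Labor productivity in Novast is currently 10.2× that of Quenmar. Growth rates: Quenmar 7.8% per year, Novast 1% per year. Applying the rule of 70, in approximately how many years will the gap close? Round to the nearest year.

Quenmar gains on Novast at 7.8% − 1% = 6.8 points a year.
At that relative rate the gap halves every 70/6.8 ≈ 10.29 years.
A 10.2× gap takes log₂(10.2) ≈ 3.35 halvings to close: 3.35 × 10.29 ≈ 34 years.

≈ 34 years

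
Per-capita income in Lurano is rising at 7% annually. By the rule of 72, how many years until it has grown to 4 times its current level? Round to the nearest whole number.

At 7% it doubles every 72/7 ≈ 10.29 years.
Getting to 4× needs 2 doublings: 2 × 10.29 ≈ 21 years.

around 21 years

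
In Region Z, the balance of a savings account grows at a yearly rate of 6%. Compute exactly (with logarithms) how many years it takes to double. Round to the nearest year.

t = ln(2) / ln(1 + 0.06) = 0.6931 / 0.058269 ≈ 11.89.
≈ 12 years.

12 years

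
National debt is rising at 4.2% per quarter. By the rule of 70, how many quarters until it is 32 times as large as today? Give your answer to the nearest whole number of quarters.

around 83 quarters

At 4.2% it doubles every 70/4.2 ≈ 16.67 quarters.
32× is 5 doublings, so 5 × 16.67 ≈ 83 quarters.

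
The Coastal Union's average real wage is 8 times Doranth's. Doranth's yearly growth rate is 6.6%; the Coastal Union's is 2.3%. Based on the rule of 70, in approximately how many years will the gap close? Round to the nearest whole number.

The growth-rate gap is 6.6% − 2.3% = 4.3 percentage points.
So the ratio between them halves every 70/4.3 ≈ 16.28 years.
An 8 times gap closes after 3 halvings: 3 × 16.28 ≈ 49 years.

49 years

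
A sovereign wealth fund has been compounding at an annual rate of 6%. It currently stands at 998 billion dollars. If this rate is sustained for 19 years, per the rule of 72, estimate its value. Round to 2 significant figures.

It doubles every 72/6 ≈ 12.00 years, so 19 years is 1.58 doublings.
2^1.58 ≈ 2.99; 998 × 2.99 ≈ 3000 billion dollars.

≈ 3000 billion dollars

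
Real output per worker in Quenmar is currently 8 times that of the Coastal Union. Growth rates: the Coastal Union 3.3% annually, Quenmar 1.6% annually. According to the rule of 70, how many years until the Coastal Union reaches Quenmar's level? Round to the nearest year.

the Coastal Union gains on Quenmar at 3.3% − 1.6% = 1.7 points a year.
At that relative rate the gap halves every 70/1.7 ≈ 41.18 years.
An 8 times gap closes after 3 halvings: 3 × 41.18 ≈ 124 years.

124 years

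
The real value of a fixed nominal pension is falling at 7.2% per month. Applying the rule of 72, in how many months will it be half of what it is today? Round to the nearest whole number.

approximately 10 months

Halving time ≈ 72 / 7.2 = 10.00 → 10 months.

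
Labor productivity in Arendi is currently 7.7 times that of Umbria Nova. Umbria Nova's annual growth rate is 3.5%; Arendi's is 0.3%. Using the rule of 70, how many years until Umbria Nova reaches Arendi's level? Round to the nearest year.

Umbria Nova gains on Arendi at 3.5% − 0.3% = 3.2 points a year.
At that relative rate the gap halves every 70/3.2 ≈ 21.88 years.
A 7.7 times gap takes log₂(7.7) ≈ 2.94 halvings to close: 2.94 × 21.88 ≈ 64 years.

around 64 years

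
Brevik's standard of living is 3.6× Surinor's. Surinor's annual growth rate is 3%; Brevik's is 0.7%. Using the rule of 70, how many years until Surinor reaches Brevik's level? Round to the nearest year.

≈ 56 years

The growth-rate gap is 3% − 0.7% = 2.3 percentage points.
So the ratio between them halves every 70/2.3 ≈ 30.43 years.
A 3.6× gap takes log₂(3.6) ≈ 1.85 halvings to close: 1.85 × 30.43 ≈ 56 years.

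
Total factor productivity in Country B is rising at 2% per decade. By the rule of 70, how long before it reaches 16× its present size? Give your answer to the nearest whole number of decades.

Doubling time ≈ 70/2 = 35.00 decades.
16 = 2^4, so 4 doublings → 140 decades.

approximately 140 decades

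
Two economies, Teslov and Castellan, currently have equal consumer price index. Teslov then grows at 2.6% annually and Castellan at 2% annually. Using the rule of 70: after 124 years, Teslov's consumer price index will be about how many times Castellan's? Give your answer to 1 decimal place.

about 2.1 times

Rate gap = 2.6% − 2% = 0.6 points.
The ratio doubles every 70/0.6 ≈ 116.67 years.
124/116.67 ≈ 1.06 doublings → ratio ≈ 2^1.06 ≈ 2.1.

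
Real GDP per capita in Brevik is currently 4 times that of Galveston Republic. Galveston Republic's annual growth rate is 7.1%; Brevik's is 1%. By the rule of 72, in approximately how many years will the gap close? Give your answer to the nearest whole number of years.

around 24 years

Galveston Republic gains on Brevik at 7.1% − 1% = 6.1 points a year.
At that relative rate the gap halves every 72/6.1 ≈ 11.80 years.
A 4 times gap closes after 2 halvings: 2 × 11.80 ≈ 24 years.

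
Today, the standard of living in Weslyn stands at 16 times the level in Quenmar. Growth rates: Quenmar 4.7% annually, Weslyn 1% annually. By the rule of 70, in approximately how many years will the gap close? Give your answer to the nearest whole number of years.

76 years

Quenmar gains on Weslyn at 4.7% − 1% = 3.7 points a year.
At that relative rate the gap halves every 70/3.7 ≈ 18.92 years.
A 16 times gap closes after 4 halvings: 4 × 18.92 ≈ 76 years.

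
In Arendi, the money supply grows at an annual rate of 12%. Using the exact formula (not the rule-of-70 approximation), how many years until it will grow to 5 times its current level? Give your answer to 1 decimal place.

14.2 years

t = ln(5) / ln(1 + 0.12) = 1.6094 / 0.113329 ≈ 14.20.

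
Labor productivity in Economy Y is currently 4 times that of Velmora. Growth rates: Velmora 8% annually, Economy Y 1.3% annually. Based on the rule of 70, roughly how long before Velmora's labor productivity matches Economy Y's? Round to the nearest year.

roughly 21 years

The growth-rate gap is 8% − 1.3% = 6.7 percentage points.
So the ratio between them halves every 70/6.7 ≈ 10.45 years.
A 4 times gap closes after 2 halvings: 2 × 10.45 ≈ 21 years.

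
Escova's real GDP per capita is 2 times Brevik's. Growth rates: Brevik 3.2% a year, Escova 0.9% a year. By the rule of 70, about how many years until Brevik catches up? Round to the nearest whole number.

around 30 years

What matters is the difference: 2.3 pp.
Rule of 70 on the gap: the ratio halves every 70/2.3 ≈ 30.43 years.
A 2 times gap closes after 1 halving: 1 × 30.43 ≈ 30 years.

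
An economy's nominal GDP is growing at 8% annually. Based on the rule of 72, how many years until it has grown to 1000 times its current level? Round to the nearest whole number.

about 90 years

At 8% it doubles every 72/8 ≈ 9.00 years.
Reaching 1000× takes log₂(1000) ≈ 9.97 doublings.
9.97 × 9.00 ≈ 90 years.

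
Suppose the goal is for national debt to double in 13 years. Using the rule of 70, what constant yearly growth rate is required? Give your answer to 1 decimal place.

70 / 13 ≈ 5.38, so about 5.4% per year.

around 5.4%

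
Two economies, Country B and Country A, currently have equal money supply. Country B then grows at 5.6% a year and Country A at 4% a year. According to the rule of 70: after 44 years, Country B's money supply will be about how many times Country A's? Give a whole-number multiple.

Country B pulls ahead at 1.6 pp per year, so the ratio doubles every 70/1.6 ≈ 43.75 years.
In 44 years that's 1.01 doublings: 2^1.01 ≈ 2.

approximately 2 times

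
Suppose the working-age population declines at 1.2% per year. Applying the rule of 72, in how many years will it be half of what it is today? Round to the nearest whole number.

Halving time ≈ 72 / 1.2 = 60.00 → 60 years.

roughly 60 years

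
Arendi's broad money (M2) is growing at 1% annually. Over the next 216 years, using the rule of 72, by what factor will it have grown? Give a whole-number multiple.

roughly 8 times

At 1% one doubling takes ≈ 72.00 years; 216 years is 3 of them, so ×8.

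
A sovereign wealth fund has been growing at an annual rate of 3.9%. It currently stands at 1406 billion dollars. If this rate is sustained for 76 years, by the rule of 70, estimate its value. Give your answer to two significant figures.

Doubling time ≈ 70/3.9 = 17.95 years.
76 years is 76/17.95 ≈ 4.23 doublings, a factor of 2^4.23 ≈ 18.77.
1406 × 18.77 ≈ 26000 billion dollars.

about 26000 billion dollars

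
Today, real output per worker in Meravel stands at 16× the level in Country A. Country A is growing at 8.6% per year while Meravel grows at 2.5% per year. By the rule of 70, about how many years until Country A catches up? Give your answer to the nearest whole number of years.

roughly 46 years

The growth-rate gap is 8.6% − 2.5% = 6.1 percentage points.
So the ratio between them halves every 70/6.1 ≈ 11.48 years.
A 16× gap closes after 4 halvings: 4 × 11.48 ≈ 46 years.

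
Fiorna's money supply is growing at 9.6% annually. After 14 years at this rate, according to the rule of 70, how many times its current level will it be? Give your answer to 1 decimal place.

around 3.8 times

Doubling time ≈ 70/9.6 = 7.29 years.
14 years / 7.29 ≈ 1.92 doublings → factor 2^1.92 ≈ 3.8.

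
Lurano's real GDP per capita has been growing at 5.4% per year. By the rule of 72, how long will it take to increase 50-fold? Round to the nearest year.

Doubling time ≈ 72/5.4 = 13.33 years.
Reaching 50× takes log₂(50) ≈ 5.64 doublings.
5.64 × 13.33 ≈ 75 years.

roughly 75 years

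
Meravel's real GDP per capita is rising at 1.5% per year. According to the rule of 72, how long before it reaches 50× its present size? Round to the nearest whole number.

Doubling time ≈ 72/1.5 = 48.00 years.
50× is log₂ 50 ≈ 5.64 doublings, so ≈ 5.64 × 48.00 = 271 years.

about 271 years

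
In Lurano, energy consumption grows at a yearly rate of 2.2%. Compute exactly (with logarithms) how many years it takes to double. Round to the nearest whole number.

32 years

t = ln(2) / ln(1 + 0.022) = 0.6931 / 0.021761 ≈ 31.85.
≈ 32 years.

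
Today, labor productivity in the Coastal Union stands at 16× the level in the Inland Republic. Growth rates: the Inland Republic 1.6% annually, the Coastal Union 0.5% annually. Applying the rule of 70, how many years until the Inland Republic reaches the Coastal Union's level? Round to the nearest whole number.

the Inland Republic gains on the Coastal Union at 1.6% − 0.5% = 1.1 points a year.
At that relative rate the gap halves every 70/1.1 ≈ 63.64 years.
A 16× gap closes after 4 halvings: 4 × 63.64 ≈ 255 years.

around 255 years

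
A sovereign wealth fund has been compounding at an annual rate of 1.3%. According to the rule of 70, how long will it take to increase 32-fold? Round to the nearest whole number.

approximately 269 years

At 1.3% it doubles every 70/1.3 ≈ 53.85 years.
32 = 2^5, so 5 doublings → 269 years.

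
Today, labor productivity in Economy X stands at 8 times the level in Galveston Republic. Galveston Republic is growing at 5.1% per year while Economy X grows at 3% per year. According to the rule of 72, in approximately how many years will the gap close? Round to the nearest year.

What matters is the difference: 2.1 pp.
Rule of 72 on the gap: the ratio halves every 72/2.1 ≈ 34.29 years.
An 8 times gap closes after 3 halvings: 3 × 34.29 ≈ 103 years.

roughly 103 years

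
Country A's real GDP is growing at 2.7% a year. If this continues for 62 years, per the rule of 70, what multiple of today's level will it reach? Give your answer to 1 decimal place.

Doubles every ≈ 25.93 years (70/2.7).
62 years is 2.39 doublings; 2^2.39 ≈ 5.2×.

5.2 times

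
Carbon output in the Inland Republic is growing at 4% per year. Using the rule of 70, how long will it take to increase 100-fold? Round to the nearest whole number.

At 4% it doubles every 70/4 ≈ 17.50 years.
100× is log₂ 100 ≈ 6.64 doublings, so ≈ 6.64 × 17.50 = 116 years.

roughly 116 years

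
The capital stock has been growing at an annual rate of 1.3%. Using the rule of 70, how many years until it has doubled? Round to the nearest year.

Doubling time ≈ 70 / 1.3 = 53.85 years.

approximately 54 years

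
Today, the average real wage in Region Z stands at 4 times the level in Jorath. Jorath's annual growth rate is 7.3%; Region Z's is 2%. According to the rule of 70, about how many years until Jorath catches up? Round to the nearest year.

≈ 26 years

The growth-rate gap is 7.3% − 2% = 5.3 percentage points.
So the ratio between them halves every 70/5.3 ≈ 13.21 years.
A 4 times gap closes after 2 halvings: 2 × 13.21 ≈ 26 years.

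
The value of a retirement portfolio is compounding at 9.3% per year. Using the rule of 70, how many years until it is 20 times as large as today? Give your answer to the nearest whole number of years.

about 33 years

One doubling takes 70/9.3 = 7.53 years.
Reaching 20× takes log₂(20) ≈ 4.32 doublings.
4.32 × 7.53 ≈ 33 years.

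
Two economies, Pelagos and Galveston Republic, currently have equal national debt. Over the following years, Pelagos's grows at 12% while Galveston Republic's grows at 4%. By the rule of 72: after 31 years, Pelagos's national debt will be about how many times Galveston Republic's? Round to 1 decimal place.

around 10.9 times

Pelagos pulls ahead at 8 pp per year, so the ratio doubles every 72/8 ≈ 9.00 years.
In 31 years that's 3.44 doublings: 2^3.44 ≈ 10.9.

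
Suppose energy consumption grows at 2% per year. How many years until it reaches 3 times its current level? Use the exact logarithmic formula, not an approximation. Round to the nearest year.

t = ln(3) / ln(1 + 0.02) = 1.0986 / 0.019803 ≈ 55.48.
≈ 55 years.

55 years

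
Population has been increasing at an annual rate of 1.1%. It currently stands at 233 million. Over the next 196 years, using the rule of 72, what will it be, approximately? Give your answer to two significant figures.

Doubling time ≈ 72/1.1 = 65.45 years.
196 years is 196/65.45 ≈ 2.99 doublings, a factor of 2^2.99 ≈ 7.94.
233 × 7.94 ≈ 1900 million.

≈ 1900 million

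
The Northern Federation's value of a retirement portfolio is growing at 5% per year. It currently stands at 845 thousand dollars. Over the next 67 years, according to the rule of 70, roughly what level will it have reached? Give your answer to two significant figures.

Doubling time ≈ 70/5 = 14.00 years.
67 years is 67/14.00 ≈ 4.79 doublings, a factor of 2^4.79 ≈ 27.67.
845 × 27.67 ≈ 23000 thousand dollars.

roughly 23000 thousand dollars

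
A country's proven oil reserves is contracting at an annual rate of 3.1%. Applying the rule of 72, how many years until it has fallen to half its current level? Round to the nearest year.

Halving time ≈ 72 / 3.1 = 23.23 → 23 years.

≈ 23 years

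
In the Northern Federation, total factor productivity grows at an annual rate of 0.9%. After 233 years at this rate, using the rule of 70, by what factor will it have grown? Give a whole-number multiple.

around 8 times

At 0.9% one doubling takes ≈ 77.78 years; 233 years is 3 of them, so ×8.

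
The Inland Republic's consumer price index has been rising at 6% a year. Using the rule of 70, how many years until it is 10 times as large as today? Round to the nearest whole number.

≈ 39 years

At 6% it doubles every 70/6 ≈ 11.67 years.
10× is log₂ 10 ≈ 3.32 doublings, so ≈ 3.32 × 11.67 = 39 years.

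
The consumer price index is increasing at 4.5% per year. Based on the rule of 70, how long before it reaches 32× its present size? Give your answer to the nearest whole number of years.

One doubling takes 70/4.5 = 15.56 years.
32 = 2^5, so 5 doublings → 78 years.

approximately 78 years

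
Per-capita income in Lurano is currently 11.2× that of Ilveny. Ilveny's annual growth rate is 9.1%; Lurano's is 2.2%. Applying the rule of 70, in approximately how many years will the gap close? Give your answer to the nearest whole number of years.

What matters is the difference: 6.9 pp.
Rule of 70 on the gap: the ratio halves every 70/6.9 ≈ 10.14 years.
An 11.2× gap takes log₂(11.2) ≈ 3.49 halvings to close: 3.49 × 10.14 ≈ 35 years.

≈ 35 years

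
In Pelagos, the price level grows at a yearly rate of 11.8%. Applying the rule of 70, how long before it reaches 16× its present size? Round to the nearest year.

24 years

One doubling takes 70/11.8 = 5.93 years.
Getting to 16× needs 4 doublings: 4 × 5.93 ≈ 24 years.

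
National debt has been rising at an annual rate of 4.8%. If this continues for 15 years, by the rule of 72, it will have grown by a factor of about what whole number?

≈ 2 times

Doubling time ≈ 72/4.8 = 15.00 years.
15/15.00 ≈ 1 doubling, so about 2^1 = 2×.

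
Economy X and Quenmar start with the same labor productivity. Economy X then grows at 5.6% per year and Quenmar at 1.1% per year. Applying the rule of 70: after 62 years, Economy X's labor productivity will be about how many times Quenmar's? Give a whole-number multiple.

≈ 16 times

Rate gap = 5.6% − 1.1% = 4.5 points.
The ratio doubles every 70/4.5 ≈ 15.56 years.
62/15.56 ≈ 3.98 doublings → ratio ≈ 2^3.98 ≈ 16.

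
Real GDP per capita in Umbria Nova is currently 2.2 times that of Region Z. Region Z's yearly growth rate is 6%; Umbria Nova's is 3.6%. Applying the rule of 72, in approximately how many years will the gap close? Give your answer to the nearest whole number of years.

Region Z gains on Umbria Nova at 6% − 3.6% = 2.4 points a year.
At that relative rate the gap halves every 72/2.4 ≈ 30.00 years.
A 2.2 times gap takes log₂(2.2) ≈ 1.14 halvings to close: 1.14 × 30.00 ≈ 34 years.

around 34 years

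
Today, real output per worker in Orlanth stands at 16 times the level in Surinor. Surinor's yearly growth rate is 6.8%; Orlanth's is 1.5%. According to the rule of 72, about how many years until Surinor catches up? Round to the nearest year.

about 54 years

What matters is the difference: 5.3 pp.
Rule of 72 on the gap: the ratio halves every 72/5.3 ≈ 13.58 years.
A 16 times gap closes after 4 halvings: 4 × 13.58 ≈ 54 years.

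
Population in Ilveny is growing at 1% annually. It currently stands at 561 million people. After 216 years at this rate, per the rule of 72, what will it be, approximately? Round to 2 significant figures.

It doubles every 72/1 ≈ 72.00 years, so 216 years is 3.00 doublings.
2^3.00 ≈ 8.00; 561 × 8.00 ≈ 4500 million people.

≈ 4500 million people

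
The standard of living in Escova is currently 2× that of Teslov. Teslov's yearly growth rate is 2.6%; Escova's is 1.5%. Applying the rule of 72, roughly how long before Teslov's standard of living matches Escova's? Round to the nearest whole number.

The growth-rate gap is 2.6% − 1.5% = 1.1 percentage points.
So the ratio between them halves every 72/1.1 ≈ 65.45 years.
A 2× gap closes after 1 halving: 1 × 65.45 ≈ 65 years.

≈ 65 years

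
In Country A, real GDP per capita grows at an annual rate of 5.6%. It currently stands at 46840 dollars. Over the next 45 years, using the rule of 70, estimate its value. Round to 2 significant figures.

around 570000 dollars

It doubles every 70/5.6 ≈ 12.50 years, so 45 years is 3.60 doublings.
2^3.60 ≈ 12.13; 46840 × 12.13 ≈ 570000 dollars.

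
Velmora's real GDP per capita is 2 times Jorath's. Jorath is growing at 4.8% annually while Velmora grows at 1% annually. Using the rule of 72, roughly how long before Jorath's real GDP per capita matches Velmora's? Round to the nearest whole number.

Jorath gains on Velmora at 4.8% − 1% = 3.8 points a year.
At that relative rate the gap halves every 72/3.8 ≈ 18.95 years.
A 2 times gap closes after 1 halving: 1 × 18.95 ≈ 19 years.

about 19 years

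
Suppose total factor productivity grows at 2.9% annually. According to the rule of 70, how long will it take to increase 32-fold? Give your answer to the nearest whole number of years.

One doubling takes 70/2.9 = 24.14 years.
32× is 5 doublings, so 5 × 24.14 ≈ 121 years.

≈ 121 years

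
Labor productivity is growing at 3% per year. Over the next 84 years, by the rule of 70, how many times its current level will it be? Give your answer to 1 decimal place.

around 12.1 times

Doubling time ≈ 70/3 = 23.33 years.
84 years / 23.33 ≈ 3.60 doublings → factor 2^3.60 ≈ 12.1.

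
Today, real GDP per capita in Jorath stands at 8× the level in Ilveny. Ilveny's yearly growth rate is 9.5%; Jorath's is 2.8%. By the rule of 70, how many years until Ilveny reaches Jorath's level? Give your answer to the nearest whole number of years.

Ilveny gains on Jorath at 9.5% − 2.8% = 6.7 points a year.
At that relative rate the gap halves every 70/6.7 ≈ 10.45 years.
An 8× gap closes after 3 halvings: 3 × 10.45 ≈ 31 years.

about 31 years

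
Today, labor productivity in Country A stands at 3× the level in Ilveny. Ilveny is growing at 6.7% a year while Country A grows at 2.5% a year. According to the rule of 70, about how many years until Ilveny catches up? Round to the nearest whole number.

The growth-rate gap is 6.7% − 2.5% = 4.2 percentage points.
So the ratio between them halves every 70/4.2 ≈ 16.67 years.
A 3× gap takes log₂(3) ≈ 1.58 halvings to close: 1.58 × 16.67 ≈ 26 years.

around 26 years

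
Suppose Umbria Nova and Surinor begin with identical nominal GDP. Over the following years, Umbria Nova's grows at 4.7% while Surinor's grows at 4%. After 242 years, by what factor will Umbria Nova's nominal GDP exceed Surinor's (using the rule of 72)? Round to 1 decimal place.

5.1 times

Umbria Nova pulls ahead at 0.7 pp per year, so the ratio doubles every 72/0.7 ≈ 102.86 years.
In 242 years that's 2.35 doublings: 2^2.35 ≈ 5.1.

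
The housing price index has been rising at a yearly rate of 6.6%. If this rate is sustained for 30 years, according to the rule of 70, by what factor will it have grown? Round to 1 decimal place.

about 7.1 times

Doubles every ≈ 10.61 years (70/6.6).
30 years is 2.83 doublings; 2^2.83 ≈ 7.1×.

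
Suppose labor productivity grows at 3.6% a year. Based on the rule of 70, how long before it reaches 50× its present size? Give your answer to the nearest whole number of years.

At 3.6% it doubles every 70/3.6 ≈ 19.44 years.
Reaching 50× takes log₂(50) ≈ 5.64 doublings.
5.64 × 19.44 ≈ 110 years.

≈ 110 years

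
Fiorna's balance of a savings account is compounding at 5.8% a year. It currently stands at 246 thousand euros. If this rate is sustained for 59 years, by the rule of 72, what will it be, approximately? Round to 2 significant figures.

Doubling time ≈ 72/5.8 = 12.41 years.
59 years is 59/12.41 ≈ 4.75 doublings, a factor of 2^4.75 ≈ 26.91.
246 × 26.91 ≈ 6600 thousand euros.

≈ 6600 thousand euros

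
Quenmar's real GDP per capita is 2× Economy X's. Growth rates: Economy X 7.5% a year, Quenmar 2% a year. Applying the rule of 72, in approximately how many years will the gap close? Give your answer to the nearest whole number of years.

≈ 13 years

Economy X gains on Quenmar at 7.5% − 2% = 5.5 points a year.
At that relative rate the gap halves every 72/5.5 ≈ 13.09 years.
A 2× gap closes after 1 halving: 1 × 13.09 ≈ 13 years.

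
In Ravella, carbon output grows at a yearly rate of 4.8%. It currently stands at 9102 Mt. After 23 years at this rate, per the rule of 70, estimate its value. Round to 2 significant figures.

27000 Mt

It doubles every 70/4.8 ≈ 14.58 years, so 23 years is 1.58 doublings.
2^1.58 ≈ 2.99; 9102 × 2.99 ≈ 27000 Mt.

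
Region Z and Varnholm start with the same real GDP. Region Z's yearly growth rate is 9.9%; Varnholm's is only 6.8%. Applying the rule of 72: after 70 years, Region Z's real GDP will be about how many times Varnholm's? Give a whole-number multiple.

Only the 3.1-point difference matters.
72/3.1 ≈ 23.23 years per doubling of the ratio; 70 years gives 3.01 doublings, so ≈ 8×.

around 8 times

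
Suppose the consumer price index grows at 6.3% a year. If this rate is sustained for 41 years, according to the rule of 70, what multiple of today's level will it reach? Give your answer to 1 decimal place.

Doubling time ≈ 70/6.3 = 11.11 years.
41 years / 11.11 ≈ 3.69 doublings → factor 2^3.69 ≈ 12.9.

around 12.9 times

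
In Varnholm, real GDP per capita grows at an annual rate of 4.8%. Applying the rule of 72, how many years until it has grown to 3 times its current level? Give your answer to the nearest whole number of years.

At 4.8% it doubles every 72/4.8 ≈ 15.00 years.
Reaching 3× takes log₂(3) ≈ 1.58 doublings.
1.58 × 15.00 ≈ 24 years.

24 years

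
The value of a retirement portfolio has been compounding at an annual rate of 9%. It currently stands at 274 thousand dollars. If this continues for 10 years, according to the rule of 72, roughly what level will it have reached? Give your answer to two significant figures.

Doubling time ≈ 72/9 = 8.00 years.
10 years is 10/8.00 ≈ 1.25 doublings, a factor of 2^1.25 ≈ 2.38.
274 × 2.38 ≈ 650 thousand dollars.

approximately 650 thousand dollars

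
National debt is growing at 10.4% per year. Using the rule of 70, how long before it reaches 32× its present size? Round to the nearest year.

about 34 years

One doubling takes 70/10.4 = 6.73 years.
32× is 5 doublings, so 5 × 6.73 ≈ 34 years.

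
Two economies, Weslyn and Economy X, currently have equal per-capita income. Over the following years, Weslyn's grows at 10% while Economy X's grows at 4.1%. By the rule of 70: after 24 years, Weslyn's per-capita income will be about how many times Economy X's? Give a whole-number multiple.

around 4 times

Only the 5.9-point difference matters.
70/5.9 ≈ 11.86 years per doubling of the ratio; 24 years gives 2.02 doublings, so ≈ 4×.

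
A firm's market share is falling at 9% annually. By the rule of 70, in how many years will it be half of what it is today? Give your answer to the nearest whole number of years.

≈ 8 years

The rule works in reverse for decay: 70/9 ≈ 7.78 years to halve.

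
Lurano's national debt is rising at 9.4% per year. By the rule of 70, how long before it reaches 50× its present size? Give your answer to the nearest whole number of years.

Doubling time ≈ 70/9.4 = 7.45 years.
Reaching 50× takes log₂(50) ≈ 5.64 doublings.
5.64 × 7.45 ≈ 42 years.

42 years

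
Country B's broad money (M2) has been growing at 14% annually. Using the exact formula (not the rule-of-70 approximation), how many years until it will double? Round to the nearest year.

t = ln(2) / ln(1 + 0.14) = 0.6931 / 0.131028 ≈ 5.29.
≈ 5 years.

5 years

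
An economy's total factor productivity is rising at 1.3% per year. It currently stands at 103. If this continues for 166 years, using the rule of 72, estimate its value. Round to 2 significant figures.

820

It doubles every 72/1.3 ≈ 55.38 years, so 166 years is 3.00 doublings.
2^3.00 ≈ 8.00; 103 × 8.00 ≈ 820.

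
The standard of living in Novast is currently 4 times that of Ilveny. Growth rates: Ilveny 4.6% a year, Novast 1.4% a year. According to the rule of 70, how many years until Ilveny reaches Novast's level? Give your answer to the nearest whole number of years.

≈ 44 years

The growth-rate gap is 4.6% − 1.4% = 3.2 percentage points.
So the ratio between them halves every 70/3.2 ≈ 21.88 years.
A 4 times gap closes after 2 halvings: 2 × 21.88 ≈ 44 years.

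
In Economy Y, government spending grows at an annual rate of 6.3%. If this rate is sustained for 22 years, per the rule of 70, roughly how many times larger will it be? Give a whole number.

Doubling time ≈ 70/6.3 = 11.11 years.
22/11.11 ≈ 2 doublings, so about 2^2 = 4×.

roughly 4 times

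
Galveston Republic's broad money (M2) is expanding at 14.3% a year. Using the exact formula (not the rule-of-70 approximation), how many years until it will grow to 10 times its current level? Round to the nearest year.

t = ln(10) / ln(1 + 0.143) = 2.3026 / 0.133656 ≈ 17.23.
≈ 17 years.

17 years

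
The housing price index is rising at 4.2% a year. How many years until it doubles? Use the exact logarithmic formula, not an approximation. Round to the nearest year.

17 years

t = ln(2) / ln(1 + 0.042) = 0.6931 / 0.041142 ≈ 16.85.
≈ 17 years.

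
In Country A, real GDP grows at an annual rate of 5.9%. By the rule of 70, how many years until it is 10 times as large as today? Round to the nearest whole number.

≈ 39 years

At 5.9% it doubles every 70/5.9 ≈ 11.86 years.
10× is log₂ 10 ≈ 3.32 doublings, so ≈ 3.32 × 11.86 = 39 years.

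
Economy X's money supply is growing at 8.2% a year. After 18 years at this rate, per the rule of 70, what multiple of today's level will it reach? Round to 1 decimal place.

Doubling time ≈ 70/8.2 = 8.54 years.
18 years / 8.54 ≈ 2.11 doublings → factor 2^2.11 ≈ 4.3.

≈ 4.3 times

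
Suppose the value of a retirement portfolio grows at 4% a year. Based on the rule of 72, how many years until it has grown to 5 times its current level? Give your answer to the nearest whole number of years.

around 42 years

At 4% it doubles every 72/4 ≈ 18.00 years.
Reaching 5× takes log₂(5) ≈ 2.32 doublings.
2.32 × 18.00 ≈ 42 years.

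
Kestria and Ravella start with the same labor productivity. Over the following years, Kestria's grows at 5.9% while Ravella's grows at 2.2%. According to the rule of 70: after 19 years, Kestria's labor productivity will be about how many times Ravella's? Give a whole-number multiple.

Rate gap = 5.9% − 2.2% = 3.7 points.
The ratio doubles every 70/3.7 ≈ 18.92 years.
19/18.92 ≈ 1.00 doublings → ratio ≈ 2^1.00 ≈ 2.

2 times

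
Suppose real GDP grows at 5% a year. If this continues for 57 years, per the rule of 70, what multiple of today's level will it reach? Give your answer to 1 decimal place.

Doubles every ≈ 14.00 years (70/5).
57 years is 4.07 doublings; 2^4.07 ≈ 16.8×.

roughly 16.8 times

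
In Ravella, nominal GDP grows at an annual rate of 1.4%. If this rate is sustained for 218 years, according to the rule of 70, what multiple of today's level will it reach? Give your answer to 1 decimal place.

around 20.5 times

Doubling time ≈ 70/1.4 = 50.00 years.
218 years / 50.00 ≈ 4.36 doublings → factor 2^4.36 ≈ 20.5.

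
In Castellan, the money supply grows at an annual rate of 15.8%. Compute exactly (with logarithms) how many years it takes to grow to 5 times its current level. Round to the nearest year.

11 years

t = ln(5) / ln(1 + 0.158) = 1.6094 / 0.146694 ≈ 10.97.
≈ 11 years.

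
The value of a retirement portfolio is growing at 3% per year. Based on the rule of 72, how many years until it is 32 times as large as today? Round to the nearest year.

about 120 years

Doubling time ≈ 72/3 = 24.00 years.
Getting to 32× needs 5 doublings: 5 × 24.00 ≈ 120 years.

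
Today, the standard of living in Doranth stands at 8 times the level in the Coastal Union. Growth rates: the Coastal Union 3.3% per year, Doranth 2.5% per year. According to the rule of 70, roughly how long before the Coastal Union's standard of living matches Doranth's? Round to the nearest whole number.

What matters is the difference: 0.8 pp.
Rule of 70 on the gap: the ratio halves every 70/0.8 ≈ 87.50 years.
An 8 times gap closes after 3 halvings: 3 × 87.50 ≈ 263 years.

about 263 years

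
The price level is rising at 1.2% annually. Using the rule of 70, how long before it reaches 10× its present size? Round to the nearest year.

Doubling time ≈ 70/1.2 = 58.33 years.
Reaching 10× takes log₂(10) ≈ 3.32 doublings.
3.32 × 58.33 ≈ 194 years.

about 194 years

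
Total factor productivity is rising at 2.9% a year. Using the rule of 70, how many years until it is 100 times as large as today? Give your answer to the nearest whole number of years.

about 160 years

One doubling takes 70/2.9 = 24.14 years.
Reaching 100× takes log₂(100) ≈ 6.64 doublings.
6.64 × 24.14 ≈ 160 years.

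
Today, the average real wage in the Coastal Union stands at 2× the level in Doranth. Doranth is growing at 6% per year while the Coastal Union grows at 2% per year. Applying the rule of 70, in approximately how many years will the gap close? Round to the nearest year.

The growth-rate gap is 6% − 2% = 4 percentage points.
So the ratio between them halves every 70/4 ≈ 17.50 years.
A 2× gap closes after 1 halving: 1 × 17.50 ≈ 18 years.

18 years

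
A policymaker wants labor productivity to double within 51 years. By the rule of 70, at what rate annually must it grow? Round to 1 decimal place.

70 / 51 ≈ 1.37, so about 1.4% annually.

around 1.4% annually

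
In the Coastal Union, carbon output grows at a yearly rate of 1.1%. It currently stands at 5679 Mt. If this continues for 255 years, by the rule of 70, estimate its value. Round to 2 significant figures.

Doubling time ≈ 70/1.1 = 63.64 years.
255 years is 255/63.64 ≈ 4.01 doublings, a factor of 2^4.01 ≈ 16.11.
5679 × 16.11 ≈ 91000 Mt.

roughly 91000 Mt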